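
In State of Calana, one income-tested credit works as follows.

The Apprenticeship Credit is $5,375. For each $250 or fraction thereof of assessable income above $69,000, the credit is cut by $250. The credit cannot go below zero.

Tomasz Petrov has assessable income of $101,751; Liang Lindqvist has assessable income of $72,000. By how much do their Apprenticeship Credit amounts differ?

$2,375

Tomasz ($101,751): Apprenticeship Credit: income exceeds $69,000 by $32,751 → 132 increments × $250 = $33,000 ≥ base, so the credit is $0.
Liang ($72,000): Apprenticeship Credit: income exceeds $69,000 by $3,000, which is 12 full-or-partial $250 increments; reduction = 12 × $250 = $3,000, leaving $2,375.
Difference: |$0 − $2,375| = $2,375.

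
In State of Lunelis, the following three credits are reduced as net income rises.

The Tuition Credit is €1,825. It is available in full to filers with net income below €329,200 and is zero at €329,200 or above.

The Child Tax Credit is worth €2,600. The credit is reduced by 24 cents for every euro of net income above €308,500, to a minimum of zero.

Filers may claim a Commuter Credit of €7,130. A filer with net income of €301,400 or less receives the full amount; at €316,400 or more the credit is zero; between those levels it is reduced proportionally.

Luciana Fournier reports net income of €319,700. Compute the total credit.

€1,825

Tuition Credit: €319,700 is below the €329,200 cutoff, so the full €1,825 applies.
Child Tax Credit: 24% of the €11,200 excess over €308,500 is €2,688 ≥ base, so the credit is €0.
Commuter Credit: €319,700 is at or above €316,400, so the credit is €0.
Total: €1,825 + €0 + €0 = €1,825.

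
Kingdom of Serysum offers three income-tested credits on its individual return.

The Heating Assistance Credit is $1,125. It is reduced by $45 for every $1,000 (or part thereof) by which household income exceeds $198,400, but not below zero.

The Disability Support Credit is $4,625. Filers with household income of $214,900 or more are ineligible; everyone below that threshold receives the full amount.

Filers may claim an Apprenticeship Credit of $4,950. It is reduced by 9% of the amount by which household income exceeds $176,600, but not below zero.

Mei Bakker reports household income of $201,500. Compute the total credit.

$8,279

Heating Assistance Credit: income exceeds $198,400 by $3,100, which is 4 full-or-partial $1,000 increments; reduction = 4 × $45 = $180, leaving $945.
Disability Support Credit: $201,500 is below the $214,900 cutoff, so the full $4,625 applies.
Apprenticeship Credit: 9% of the $24,900 excess over $176,600 is $2,241; credit = $4,950 − $2,241 = $2,709.
Total: $945 + $4,625 + $2,709 = $8,279.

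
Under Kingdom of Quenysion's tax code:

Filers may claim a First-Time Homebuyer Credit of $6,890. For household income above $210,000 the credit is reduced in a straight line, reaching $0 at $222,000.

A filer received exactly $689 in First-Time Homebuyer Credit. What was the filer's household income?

$689 is 689/6,890 of the full $6,890, so 6,201/6,890 of the $12,000 range has been used: income = $210,000 + $12,000 × 6,201/6,890 = $220,800.

$220,800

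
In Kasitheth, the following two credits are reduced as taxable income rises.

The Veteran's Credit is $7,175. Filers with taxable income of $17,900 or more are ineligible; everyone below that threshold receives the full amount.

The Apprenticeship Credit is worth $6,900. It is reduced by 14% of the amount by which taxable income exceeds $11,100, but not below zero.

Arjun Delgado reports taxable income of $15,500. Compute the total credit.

Veteran's Credit: $15,500 is below the $17,900 cutoff, so the full $7,175 applies.
Apprenticeship Credit: 14% of the $4,400 excess over $11,100 is $616; credit = $6,900 − $616 = $6,284.
Total: $7,175 + $6,284 = $13,459.

$13,459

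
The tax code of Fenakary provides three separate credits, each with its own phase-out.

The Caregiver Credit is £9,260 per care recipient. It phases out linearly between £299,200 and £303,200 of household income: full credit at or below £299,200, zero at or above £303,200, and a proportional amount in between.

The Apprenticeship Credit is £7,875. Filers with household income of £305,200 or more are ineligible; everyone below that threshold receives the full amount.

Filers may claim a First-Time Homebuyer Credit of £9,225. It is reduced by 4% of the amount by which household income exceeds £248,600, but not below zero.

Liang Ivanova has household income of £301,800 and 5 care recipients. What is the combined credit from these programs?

Caregiver Credit: base = 5 × £9,260 = £46,300. £301,800 is £2,600 into a £4,000 phase-out range, leaving 1,400/4,000 of the credit: £46,300 × 1,400/4,000 = £16,205.
Apprenticeship Credit: £301,800 is below the £305,200 cutoff, so the full £7,875 applies.
First-Time Homebuyer Credit: 4% of the £53,200 excess over £248,600 is £2,128; credit = £9,225 − £2,128 = £7,097.
Total: £16,205 + £7,875 + £7,097 = £31,177.

£31,177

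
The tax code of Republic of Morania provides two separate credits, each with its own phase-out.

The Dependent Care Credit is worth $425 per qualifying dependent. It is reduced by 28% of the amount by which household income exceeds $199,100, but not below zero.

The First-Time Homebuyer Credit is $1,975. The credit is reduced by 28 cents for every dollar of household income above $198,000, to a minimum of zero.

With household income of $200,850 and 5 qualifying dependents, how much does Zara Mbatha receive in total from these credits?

$2,812

Dependent Care Credit: base = 5 × $425 = $2,125. 28% of the $1,750 excess over $199,100 is $490; credit = $2,125 − $490 = $1,635.
First-Time Homebuyer Credit: 28% of the $2,850 excess over $198,000 is $798; credit = $1,975 − $798 = $1,177.
Total: $1,635 + $1,177 = $2,812.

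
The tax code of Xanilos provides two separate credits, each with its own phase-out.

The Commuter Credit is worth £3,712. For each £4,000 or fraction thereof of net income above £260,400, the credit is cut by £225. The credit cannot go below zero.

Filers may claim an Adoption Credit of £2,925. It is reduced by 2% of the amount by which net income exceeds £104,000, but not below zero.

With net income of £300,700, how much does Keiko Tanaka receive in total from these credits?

£1,237

Commuter Credit: income exceeds £260,400 by £40,300, which is 11 full-or-partial £4,000 increments; reduction = 11 × £225 = £2,475, leaving £1,237.
Adoption Credit: 2% of the £196,700 excess over £104,000 is £3,934 ≥ base, so the credit is £0.
Total: £1,237 + £0 = £1,237.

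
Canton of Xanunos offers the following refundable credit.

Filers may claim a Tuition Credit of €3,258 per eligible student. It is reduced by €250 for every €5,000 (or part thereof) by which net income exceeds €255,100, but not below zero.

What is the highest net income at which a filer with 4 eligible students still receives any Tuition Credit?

Full credit = 4 × €3,258 = €13,032.
After 52 increments the reduction is 52 × €250 = €13,000, leaving €32; one more increment wipes it out. Increment 52 ends at excess 52 × €5,000 = €260,000, so the highest qualifying income is €255,100 + €260,000 = €515,100.

€515,100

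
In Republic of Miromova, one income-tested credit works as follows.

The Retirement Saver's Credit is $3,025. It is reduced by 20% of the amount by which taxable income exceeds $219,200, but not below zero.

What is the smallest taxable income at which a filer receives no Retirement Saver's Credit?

The credit falls by 20% of each dollar above $219,200, so it reaches zero when the excess is $3,025 / 20% = $15,125: income = $219,200 + $15,125 = $234,325.

$234,325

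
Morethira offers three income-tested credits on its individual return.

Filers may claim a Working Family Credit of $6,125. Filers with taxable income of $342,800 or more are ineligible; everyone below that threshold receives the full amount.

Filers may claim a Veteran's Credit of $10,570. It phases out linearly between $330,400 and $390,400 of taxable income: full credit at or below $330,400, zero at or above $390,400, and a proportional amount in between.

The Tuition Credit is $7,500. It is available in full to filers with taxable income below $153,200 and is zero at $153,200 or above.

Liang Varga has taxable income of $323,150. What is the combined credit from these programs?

Working Family Credit: $323,150 is below the $342,800 cutoff, so the full $6,125 applies.
Veteran's Credit: $323,150 is at or below the $330,400 threshold, so the full $10,570 applies.
Tuition Credit: $323,150 meets or exceeds the $153,200 cutoff, so the credit is $0.
Total: $6,125 + $10,570 + $0 = $16,695.

$16,695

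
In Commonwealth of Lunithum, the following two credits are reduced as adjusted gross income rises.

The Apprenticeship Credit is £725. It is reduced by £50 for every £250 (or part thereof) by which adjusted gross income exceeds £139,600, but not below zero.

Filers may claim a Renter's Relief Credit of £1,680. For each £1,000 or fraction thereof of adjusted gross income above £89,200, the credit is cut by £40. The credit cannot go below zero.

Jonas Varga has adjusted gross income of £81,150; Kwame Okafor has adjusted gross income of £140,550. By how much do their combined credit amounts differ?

£1,880

Jonas (£81,150): Apprenticeship Credit: £81,150 is at or below the £139,600 threshold, so the full £725 applies. Renter's Relief Credit: £81,150 is at or below the £89,200 threshold, so the full £1,680 applies. total £725 + £1,680 = £2,405
Kwame (£140,550): Apprenticeship Credit: income exceeds £139,600 by £950, which is 4 full-or-partial £250 increments; reduction = 4 × £50 = £200, leaving £525. Renter's Relief Credit: income exceeds £89,200 by £51,350 → 52 increments × £40 = £2,080 ≥ base, so the credit is £0. total £525 + £0 = £525
Difference: |£2,405 − £525| = £1,880.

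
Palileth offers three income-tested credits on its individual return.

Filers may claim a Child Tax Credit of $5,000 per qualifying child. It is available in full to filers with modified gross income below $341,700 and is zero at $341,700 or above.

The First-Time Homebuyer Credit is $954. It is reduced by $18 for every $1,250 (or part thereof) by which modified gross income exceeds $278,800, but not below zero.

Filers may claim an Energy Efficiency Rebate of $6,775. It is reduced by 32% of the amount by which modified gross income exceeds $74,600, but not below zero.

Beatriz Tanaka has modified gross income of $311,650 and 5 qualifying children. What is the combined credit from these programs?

$25,468

Child Tax Credit: base = 5 × $5,000 = $25,000. $311,650 is below the $341,700 cutoff, so the full $25,000 applies.
First-Time Homebuyer Credit: income exceeds $278,800 by $32,850, which is 27 full-or-partial $1,250 increments; reduction = 27 × $18 = $486, leaving $468.
Energy Efficiency Rebate: 32% of the $237,050 excess over $74,600 is $75,856 ≥ base, so the credit is $0.
Total: $25,000 + $468 + $0 = $25,468.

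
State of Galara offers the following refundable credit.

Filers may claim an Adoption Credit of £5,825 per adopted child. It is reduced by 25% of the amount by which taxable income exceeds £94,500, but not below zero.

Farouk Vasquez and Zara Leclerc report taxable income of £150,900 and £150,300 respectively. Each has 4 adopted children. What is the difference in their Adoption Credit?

£150

Farouk (£150,900): Adoption Credit: base = 4 × £5,825 = £23,300. 25% of the £56,400 excess over £94,500 is £14,100; credit = £23,300 − £14,100 = £9,200.
Zara (£150,300): Adoption Credit: base = 4 × £5,825 = £23,300. 25% of the £55,800 excess over £94,500 is £13,950; credit = £23,300 − £13,950 = £9,350.
Difference: |£9,200 − £9,350| = £150.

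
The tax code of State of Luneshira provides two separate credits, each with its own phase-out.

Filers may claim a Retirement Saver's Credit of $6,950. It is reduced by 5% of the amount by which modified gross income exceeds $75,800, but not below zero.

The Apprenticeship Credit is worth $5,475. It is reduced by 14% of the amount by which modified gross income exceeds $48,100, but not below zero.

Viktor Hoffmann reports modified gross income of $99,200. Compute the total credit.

$5,780

Retirement Saver's Credit: 5% of the $23,400 excess over $75,800 is $1,170; credit = $6,950 − $1,170 = $5,780.
Apprenticeship Credit: 14% of the $51,100 excess over $48,100 is $7,154 ≥ base, so the credit is $0.
Total: $5,780 + $0 = $5,780.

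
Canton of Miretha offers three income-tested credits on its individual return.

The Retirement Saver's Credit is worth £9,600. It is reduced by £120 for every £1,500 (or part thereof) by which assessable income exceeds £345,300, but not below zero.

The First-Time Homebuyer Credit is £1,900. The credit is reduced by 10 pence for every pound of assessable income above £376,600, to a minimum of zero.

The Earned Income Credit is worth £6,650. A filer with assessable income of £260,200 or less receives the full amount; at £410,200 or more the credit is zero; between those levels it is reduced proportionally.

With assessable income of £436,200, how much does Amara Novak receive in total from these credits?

£2,280

Retirement Saver's Credit: income exceeds £345,300 by £90,900, which is 61 full-or-partial £1,500 increments; reduction = 61 × £120 = £7,320, leaving £2,280.
First-Time Homebuyer Credit: 10% of the £59,600 excess over £376,600 is £5,960 ≥ base, so the credit is £0.
Earned Income Credit: £436,200 is at or above £410,200, so the credit is £0.
Total: £2,280 + £0 + £0 = £2,280.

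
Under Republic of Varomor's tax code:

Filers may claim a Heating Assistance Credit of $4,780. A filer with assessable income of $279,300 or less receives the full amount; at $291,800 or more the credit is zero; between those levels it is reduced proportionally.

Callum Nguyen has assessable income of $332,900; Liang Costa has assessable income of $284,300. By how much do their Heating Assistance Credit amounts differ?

$2,868

Callum ($332,900): Heating Assistance Credit: $332,900 is at or above $291,800, so the credit is $0.
Liang ($284,300): Heating Assistance Credit: $284,300 is $5,000 into a $12,500 phase-out range, leaving 7,500/12,500 of the credit: $4,780 × 7,500/12,500 = $2,868.
Difference: |$0 − $2,868| = $2,868.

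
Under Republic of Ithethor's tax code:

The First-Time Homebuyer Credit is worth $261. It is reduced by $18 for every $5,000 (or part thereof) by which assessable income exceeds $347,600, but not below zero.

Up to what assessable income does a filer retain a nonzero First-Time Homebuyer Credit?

$417,600

After 14 increments the reduction is 14 × $18 = $252, leaving $9; one more increment wipes it out. Increment 14 ends at excess 14 × $5,000 = $70,000, so the highest qualifying income is $347,600 + $70,000 = $417,600.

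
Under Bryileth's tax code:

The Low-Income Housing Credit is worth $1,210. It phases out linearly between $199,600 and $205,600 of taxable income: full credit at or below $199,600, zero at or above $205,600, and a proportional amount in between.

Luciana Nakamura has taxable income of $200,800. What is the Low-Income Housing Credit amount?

$968

Low-Income Housing Credit: $200,800 is $1,200 into a $6,000 phase-out range, leaving 4,800/6,000 of the credit: $1,210 × 4,800/6,000 = $968.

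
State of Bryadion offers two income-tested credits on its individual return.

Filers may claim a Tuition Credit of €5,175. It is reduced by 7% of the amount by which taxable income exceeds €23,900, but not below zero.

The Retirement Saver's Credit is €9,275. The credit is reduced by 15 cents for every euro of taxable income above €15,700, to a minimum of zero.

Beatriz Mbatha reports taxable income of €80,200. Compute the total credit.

€1,234

Tuition Credit: 7% of the €56,300 excess over €23,900 is €3,941; credit = €5,175 − €3,941 = €1,234.
Retirement Saver's Credit: 15% of the €64,500 excess over €15,700 is €9,675 ≥ base, so the credit is €0.
Total: €1,234 + €0 = €1,234.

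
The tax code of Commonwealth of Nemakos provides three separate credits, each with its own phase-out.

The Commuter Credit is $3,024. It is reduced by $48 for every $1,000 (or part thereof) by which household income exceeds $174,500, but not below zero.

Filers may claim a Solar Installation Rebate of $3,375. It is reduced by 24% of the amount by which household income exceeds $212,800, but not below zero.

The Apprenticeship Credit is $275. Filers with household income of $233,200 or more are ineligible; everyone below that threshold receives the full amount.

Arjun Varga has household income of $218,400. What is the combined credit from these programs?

Commuter Credit: income exceeds $174,500 by $43,900, which is 44 full-or-partial $1,000 increments; reduction = 44 × $48 = $2,112, leaving $912.
Solar Installation Rebate: 24% of the $5,600 excess over $212,800 is $1,344; credit = $3,375 − $1,344 = $2,031.
Apprenticeship Credit: $218,400 is below the $233,200 cutoff, so the full $275 applies.
Total: $912 + $2,031 + $275 = $3,218.

$3,218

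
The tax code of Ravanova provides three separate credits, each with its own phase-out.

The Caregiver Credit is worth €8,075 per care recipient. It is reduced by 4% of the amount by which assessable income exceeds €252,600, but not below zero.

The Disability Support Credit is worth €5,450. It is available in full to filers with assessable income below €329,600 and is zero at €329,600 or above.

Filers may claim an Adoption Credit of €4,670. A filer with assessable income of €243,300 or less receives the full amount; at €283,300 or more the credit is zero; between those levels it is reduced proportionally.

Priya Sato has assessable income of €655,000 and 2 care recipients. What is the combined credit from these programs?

Caregiver Credit: base = 2 × €8,075 = €16,150. 4% of the €402,400 excess over €252,600 is €16,096; credit = €16,150 − €16,096 = €54.
Disability Support Credit: €655,000 meets or exceeds the €329,600 cutoff, so the credit is €0.
Adoption Credit: €655,000 is at or above €283,300, so the credit is €0.
Total: €54 + €0 + €0 = €54.

€54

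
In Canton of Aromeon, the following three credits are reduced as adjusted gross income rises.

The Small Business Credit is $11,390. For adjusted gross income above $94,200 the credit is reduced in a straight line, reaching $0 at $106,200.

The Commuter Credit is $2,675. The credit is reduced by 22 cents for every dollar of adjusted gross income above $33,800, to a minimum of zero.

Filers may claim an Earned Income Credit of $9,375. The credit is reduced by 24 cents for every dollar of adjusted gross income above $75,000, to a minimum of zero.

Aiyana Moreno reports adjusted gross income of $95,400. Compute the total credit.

$14,730

Small Business Credit: $95,400 is $1,200 into a $12,000 phase-out range, leaving 10,800/12,000 of the credit: $11,390 × 10,800/12,000 = $10,251.
Commuter Credit: 22% of the $61,600 excess over $33,800 is $13,552 ≥ base, so the credit is $0.
Earned Income Credit: 24% of the $20,400 excess over $75,000 is $4,896; credit = $9,375 − $4,896 = $4,479.
Total: $10,251 + $0 + $4,479 = $14,730.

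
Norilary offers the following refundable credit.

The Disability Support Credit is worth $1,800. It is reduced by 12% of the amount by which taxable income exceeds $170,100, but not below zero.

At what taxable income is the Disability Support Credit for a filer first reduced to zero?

The credit falls by 12% of each dollar above $170,100, so it reaches zero when the excess is $1,800 / 12% = $15,000: income = $170,100 + $15,000 = $185,100.

$185,100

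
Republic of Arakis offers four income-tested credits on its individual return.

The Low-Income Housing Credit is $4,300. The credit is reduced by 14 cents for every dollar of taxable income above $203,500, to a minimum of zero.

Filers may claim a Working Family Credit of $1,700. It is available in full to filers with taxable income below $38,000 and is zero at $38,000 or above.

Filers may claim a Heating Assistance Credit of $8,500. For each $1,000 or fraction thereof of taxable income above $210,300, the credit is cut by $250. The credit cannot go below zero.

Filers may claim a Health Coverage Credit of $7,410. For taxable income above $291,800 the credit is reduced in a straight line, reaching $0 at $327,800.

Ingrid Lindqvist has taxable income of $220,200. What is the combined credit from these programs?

$15,372

Low-Income Housing Credit: 14% of the $16,700 excess over $203,500 is $2,338; credit = $4,300 − $2,338 = $1,962.
Working Family Credit: $220,200 meets or exceeds the $38,000 cutoff, so the credit is $0.
Heating Assistance Credit: income exceeds $210,300 by $9,900, which is 10 full-or-partial $1,000 increments; reduction = 10 × $250 = $2,500, leaving $6,000.
Health Coverage Credit: $220,200 is at or below the $291,800 threshold, so the full $7,410 applies.
Total: $1,962 + $0 + $6,000 + $7,410 = $15,372.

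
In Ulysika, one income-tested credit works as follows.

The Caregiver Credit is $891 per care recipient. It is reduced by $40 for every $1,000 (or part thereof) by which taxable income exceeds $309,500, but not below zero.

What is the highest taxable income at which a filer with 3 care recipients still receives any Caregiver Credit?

$375,500

Full credit = 3 × $891 = $2,673.
After 66 increments the reduction is 66 × $40 = $2,640, leaving $33; one more increment wipes it out. Increment 66 ends at excess 66 × $1,000 = $66,000, so the highest qualifying income is $309,500 + $66,000 = $375,500.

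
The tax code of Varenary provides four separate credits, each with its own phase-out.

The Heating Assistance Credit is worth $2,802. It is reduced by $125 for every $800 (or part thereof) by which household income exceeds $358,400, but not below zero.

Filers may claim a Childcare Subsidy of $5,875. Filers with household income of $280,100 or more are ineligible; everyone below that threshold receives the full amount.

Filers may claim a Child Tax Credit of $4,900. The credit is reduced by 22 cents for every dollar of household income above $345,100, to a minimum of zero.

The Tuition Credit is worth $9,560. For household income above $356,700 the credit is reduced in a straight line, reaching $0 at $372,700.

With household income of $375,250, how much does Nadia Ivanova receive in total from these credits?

$52

Heating Assistance Credit: income exceeds $358,400 by $16,850, which is 22 full-or-partial $800 increments; reduction = 22 × $125 = $2,750, leaving $52.
Childcare Subsidy: $375,250 meets or exceeds the $280,100 cutoff, so the credit is $0.
Child Tax Credit: 22% of the $30,150 excess over $345,100 is $6,633 ≥ base, so the credit is $0.
Tuition Credit: $375,250 is at or above $372,700, so the credit is $0.
Total: $52 + $0 + $0 + $0 = $52.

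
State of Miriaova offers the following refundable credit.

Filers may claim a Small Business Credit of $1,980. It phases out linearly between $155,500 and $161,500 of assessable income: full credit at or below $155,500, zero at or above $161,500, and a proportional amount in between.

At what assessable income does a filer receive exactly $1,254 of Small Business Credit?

$1,254 is 1,254/1,980 of the full $1,980, so 726/1,980 of the $6,000 range has been used: income = $155,500 + $6,000 × 726/1,980 = $157,700.

$157,700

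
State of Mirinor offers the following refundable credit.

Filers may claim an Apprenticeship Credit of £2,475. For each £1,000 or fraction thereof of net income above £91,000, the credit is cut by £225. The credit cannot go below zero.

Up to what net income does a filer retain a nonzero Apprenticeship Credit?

£101,000

After 10 increments the reduction is 10 × £225 = £2,250, leaving £225; one more increment wipes it out. Increment 10 ends at excess 10 × £1,000 = £10,000, so the highest qualifying income is £91,000 + £10,000 = £101,000.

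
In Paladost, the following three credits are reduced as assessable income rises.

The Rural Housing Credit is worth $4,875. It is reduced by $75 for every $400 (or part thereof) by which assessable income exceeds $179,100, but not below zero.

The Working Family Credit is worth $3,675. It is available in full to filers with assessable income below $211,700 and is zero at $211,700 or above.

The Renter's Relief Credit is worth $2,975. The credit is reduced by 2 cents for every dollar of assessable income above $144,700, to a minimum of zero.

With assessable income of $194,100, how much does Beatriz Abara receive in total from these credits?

$7,687

Rural Housing Credit: income exceeds $179,100 by $15,000, which is 38 full-or-partial $400 increments; reduction = 38 × $75 = $2,850, leaving $2,025.
Working Family Credit: $194,100 is below the $211,700 cutoff, so the full $3,675 applies.
Renter's Relief Credit: 2% of the $49,400 excess over $144,700 is $988; credit = $2,975 − $988 = $1,987.
Total: $2,025 + $3,675 + $1,987 = $7,687.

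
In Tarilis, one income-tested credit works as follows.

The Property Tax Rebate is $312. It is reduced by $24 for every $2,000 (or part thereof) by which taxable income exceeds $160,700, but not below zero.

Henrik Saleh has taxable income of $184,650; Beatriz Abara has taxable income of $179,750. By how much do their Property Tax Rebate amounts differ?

$48

Henrik ($184,650): Property Tax Rebate: income exceeds $160,700 by $23,950, which is 12 full-or-partial $2,000 increments; reduction = 12 × $24 = $288, leaving $24.
Beatriz ($179,750): Property Tax Rebate: income exceeds $160,700 by $19,050, which is 10 full-or-partial $2,000 increments; reduction = 10 × $24 = $240, leaving $72.
Difference: |$24 − $72| = $48.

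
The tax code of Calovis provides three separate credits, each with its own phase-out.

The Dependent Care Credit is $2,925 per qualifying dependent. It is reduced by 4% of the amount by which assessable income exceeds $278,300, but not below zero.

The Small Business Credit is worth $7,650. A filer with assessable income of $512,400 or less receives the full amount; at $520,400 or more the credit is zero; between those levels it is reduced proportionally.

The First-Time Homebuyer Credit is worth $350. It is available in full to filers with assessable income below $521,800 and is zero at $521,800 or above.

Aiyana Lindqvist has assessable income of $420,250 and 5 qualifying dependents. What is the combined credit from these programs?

$16,947

Dependent Care Credit: base = 5 × $2,925 = $14,625. 4% of the $141,950 excess over $278,300 is $5,678; credit = $14,625 − $5,678 = $8,947.
Small Business Credit: $420,250 is at or below the $512,400 threshold, so the full $7,650 applies.
First-Time Homebuyer Credit: $420,250 is below the $521,800 cutoff, so the full $350 applies.
Total: $8,947 + $7,650 + $350 = $16,947.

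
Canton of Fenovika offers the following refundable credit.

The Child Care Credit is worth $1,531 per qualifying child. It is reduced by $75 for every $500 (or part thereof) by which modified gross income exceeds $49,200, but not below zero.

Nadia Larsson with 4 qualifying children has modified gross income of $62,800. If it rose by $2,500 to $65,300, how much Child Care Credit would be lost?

At $62,800 — base = 4 × $1,531 = $6,124. income exceeds $49,200 by $13,600, which is 28 full-or-partial $500 increments; reduction = 28 × $75 = $2,100, leaving $4,024.
At $65,300 — base = 4 × $1,531 = $6,124. income exceeds $49,200 by $16,100, which is 33 full-or-partial $500 increments; reduction = 33 × $75 = $2,475, leaving $3,649.
Lost: $4,024 − $3,649 = $375.

$375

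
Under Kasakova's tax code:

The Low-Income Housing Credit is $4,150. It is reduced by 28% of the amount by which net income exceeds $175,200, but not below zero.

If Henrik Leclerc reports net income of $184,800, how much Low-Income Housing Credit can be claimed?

Low-Income Housing Credit: 28% of the $9,600 excess over $175,200 is $2,688; credit = $4,150 − $2,688 = $1,462.

$1,462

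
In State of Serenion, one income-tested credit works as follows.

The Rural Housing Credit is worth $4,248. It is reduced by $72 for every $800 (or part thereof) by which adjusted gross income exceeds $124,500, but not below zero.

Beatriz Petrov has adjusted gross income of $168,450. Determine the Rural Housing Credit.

$288

Rural Housing Credit: income exceeds $124,500 by $43,950, which is 55 full-or-partial $800 increments; reduction = 55 × $72 = $3,960, leaving $288.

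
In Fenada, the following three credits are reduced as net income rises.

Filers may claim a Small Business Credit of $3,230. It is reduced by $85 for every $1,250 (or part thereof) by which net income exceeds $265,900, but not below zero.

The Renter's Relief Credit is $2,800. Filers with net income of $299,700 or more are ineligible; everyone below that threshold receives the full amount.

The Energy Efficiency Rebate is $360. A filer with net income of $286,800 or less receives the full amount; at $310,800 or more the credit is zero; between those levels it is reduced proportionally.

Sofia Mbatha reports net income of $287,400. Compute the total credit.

$4,851

Small Business Credit: income exceeds $265,900 by $21,500, which is 18 full-or-partial $1,250 increments; reduction = 18 × $85 = $1,530, leaving $1,700.
Renter's Relief Credit: $287,400 is below the $299,700 cutoff, so the full $2,800 applies.
Energy Efficiency Rebate: $287,400 is $600 into a $24,000 phase-out range, leaving 23,400/24,000 of the credit: $360 × 23,400/24,000 = $351.
Total: $1,700 + $2,800 + $351 = $4,851.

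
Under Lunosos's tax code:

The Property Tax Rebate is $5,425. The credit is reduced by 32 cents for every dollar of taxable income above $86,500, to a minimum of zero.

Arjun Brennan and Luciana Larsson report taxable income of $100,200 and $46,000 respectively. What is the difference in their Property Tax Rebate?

Arjun ($100,200): Property Tax Rebate: 32% of the $13,700 excess over $86,500 is $4,384; credit = $5,425 − $4,384 = $1,041.
Luciana ($46,000): Property Tax Rebate: $46,000 is at or below the $86,500 threshold, so the full $5,425 applies.
Difference: |$1,041 − $5,425| = $4,384.

$4,384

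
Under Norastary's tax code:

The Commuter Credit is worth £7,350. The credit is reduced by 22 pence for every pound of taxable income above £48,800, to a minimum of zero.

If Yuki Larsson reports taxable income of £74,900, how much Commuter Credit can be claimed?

£1,608

Commuter Credit: 22% of the £26,100 excess over £48,800 is £5,742; credit = £7,350 − £5,742 = £1,608.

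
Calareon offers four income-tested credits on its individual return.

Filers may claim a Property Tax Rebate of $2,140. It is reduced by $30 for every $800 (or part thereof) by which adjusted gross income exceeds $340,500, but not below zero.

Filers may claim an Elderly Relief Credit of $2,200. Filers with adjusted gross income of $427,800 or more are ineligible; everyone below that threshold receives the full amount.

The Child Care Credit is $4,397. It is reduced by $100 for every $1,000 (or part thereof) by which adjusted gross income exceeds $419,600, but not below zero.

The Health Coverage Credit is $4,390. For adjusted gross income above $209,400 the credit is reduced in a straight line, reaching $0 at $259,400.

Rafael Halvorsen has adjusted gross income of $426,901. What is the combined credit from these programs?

Property Tax Rebate: income exceeds $340,500 by $86,401 → 109 increments × $30 = $3,270 ≥ base, so the credit is $0.
Elderly Relief Credit: $426,901 is below the $427,800 cutoff, so the full $2,200 applies.
Child Care Credit: income exceeds $419,600 by $7,301, which is 8 full-or-partial $1,000 increments; reduction = 8 × $100 = $800, leaving $3,597.
Health Coverage Credit: $426,901 is at or above $259,400, so the credit is $0.
Total: $0 + $2,200 + $3,597 + $0 = $5,797.

$5,797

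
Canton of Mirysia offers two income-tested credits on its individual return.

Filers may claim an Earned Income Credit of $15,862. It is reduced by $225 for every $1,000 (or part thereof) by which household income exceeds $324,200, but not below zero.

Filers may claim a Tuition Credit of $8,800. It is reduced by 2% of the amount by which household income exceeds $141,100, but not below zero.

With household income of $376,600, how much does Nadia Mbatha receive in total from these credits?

$8,027

Earned Income Credit: income exceeds $324,200 by $52,400, which is 53 full-or-partial $1,000 increments; reduction = 53 × $225 = $11,925, leaving $3,937.
Tuition Credit: 2% of the $235,500 excess over $141,100 is $4,710; credit = $8,800 − $4,710 = $4,090.
Total: $3,937 + $4,090 = $8,027.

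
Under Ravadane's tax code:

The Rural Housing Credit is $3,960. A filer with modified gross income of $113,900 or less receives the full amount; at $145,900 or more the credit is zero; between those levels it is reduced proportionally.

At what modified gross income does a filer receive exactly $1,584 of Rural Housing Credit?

$133,100

$1,584 is 1,584/3,960 of the full $3,960, so 2,376/3,960 of the $32,000 range has been used: income = $113,900 + $32,000 × 2,376/3,960 = $133,100.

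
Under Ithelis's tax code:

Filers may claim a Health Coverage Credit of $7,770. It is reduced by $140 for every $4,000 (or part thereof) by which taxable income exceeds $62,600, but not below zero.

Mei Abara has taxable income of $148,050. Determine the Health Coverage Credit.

$4,690

Health Coverage Credit: income exceeds $62,600 by $85,450, which is 22 full-or-partial $4,000 increments; reduction = 22 × $140 = $3,080, leaving $4,690.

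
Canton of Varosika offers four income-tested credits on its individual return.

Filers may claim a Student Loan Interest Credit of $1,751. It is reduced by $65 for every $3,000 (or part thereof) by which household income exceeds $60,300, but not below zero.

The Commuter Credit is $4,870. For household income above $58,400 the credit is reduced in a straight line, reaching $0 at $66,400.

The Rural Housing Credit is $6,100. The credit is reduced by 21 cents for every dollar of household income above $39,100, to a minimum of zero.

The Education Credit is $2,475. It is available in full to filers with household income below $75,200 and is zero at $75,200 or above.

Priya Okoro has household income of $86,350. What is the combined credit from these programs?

Student Loan Interest Credit: income exceeds $60,300 by $26,050, which is 9 full-or-partial $3,000 increments; reduction = 9 × $65 = $585, leaving $1,166.
Commuter Credit: $86,350 is at or above $66,400, so the credit is $0.
Rural Housing Credit: 21% of the $47,250 excess over $39,100 is $9,922.50 ≥ base, so the credit is $0.
Education Credit: $86,350 meets or exceeds the $75,200 cutoff, so the credit is $0.
Total: $1,166 + $0 + $0 + $0 = $1,166.

$1,166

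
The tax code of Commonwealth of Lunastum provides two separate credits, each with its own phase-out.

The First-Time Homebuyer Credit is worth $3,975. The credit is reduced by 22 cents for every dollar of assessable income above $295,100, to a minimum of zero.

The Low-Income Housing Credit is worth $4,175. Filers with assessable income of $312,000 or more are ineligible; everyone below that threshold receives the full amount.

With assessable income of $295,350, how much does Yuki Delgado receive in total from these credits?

$8,095

First-Time Homebuyer Credit: 22% of the $250 excess over $295,100 is $55; credit = $3,975 − $55 = $3,920.
Low-Income Housing Credit: $295,350 is below the $312,000 cutoff, so the full $4,175 applies.
Total: $3,920 + $4,175 = $8,095.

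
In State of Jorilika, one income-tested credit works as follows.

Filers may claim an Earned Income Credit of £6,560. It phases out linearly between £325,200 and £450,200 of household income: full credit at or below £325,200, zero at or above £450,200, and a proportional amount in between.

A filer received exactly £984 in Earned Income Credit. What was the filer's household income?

£431,450

£984 is 984/6,560 of the full £6,560, so 5,576/6,560 of the £125,000 range has been used: income = £325,200 + £125,000 × 5,576/6,560 = £431,450.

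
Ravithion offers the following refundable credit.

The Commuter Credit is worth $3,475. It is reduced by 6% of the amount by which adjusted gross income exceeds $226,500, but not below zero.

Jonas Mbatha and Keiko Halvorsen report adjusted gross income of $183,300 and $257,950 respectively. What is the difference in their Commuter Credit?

Jonas ($183,300): Commuter Credit: $183,300 is at or below the $226,500 threshold, so the full $3,475 applies.
Keiko ($257,950): Commuter Credit: 6% of the $31,450 excess over $226,500 is $1,887; credit = $3,475 − $1,887 = $1,588.
Difference: |$3,475 − $1,588| = $1,887.

$1,887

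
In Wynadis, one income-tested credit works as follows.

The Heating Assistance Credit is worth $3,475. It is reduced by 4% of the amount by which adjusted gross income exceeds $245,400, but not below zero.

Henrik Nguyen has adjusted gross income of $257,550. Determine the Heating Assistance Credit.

$2,989

Heating Assistance Credit: 4% of the $12,150 excess over $245,400 is $486; credit = $3,475 − $486 = $2,989.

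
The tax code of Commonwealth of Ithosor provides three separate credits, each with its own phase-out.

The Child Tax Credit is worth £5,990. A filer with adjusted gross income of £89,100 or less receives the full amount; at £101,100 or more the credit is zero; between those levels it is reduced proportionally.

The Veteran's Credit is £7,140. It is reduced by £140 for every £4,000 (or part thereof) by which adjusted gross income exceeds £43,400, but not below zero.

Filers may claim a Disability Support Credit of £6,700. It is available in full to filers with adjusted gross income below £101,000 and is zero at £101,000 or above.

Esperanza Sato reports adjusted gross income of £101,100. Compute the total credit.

Child Tax Credit: £101,100 is at or above £101,100, so the credit is £0.
Veteran's Credit: income exceeds £43,400 by £57,700, which is 15 full-or-partial £4,000 increments; reduction = 15 × £140 = £2,100, leaving £5,040.
Disability Support Credit: £101,100 meets or exceeds the £101,000 cutoff, so the credit is £0.
Total: £0 + £5,040 + £0 = £5,040.

£5,040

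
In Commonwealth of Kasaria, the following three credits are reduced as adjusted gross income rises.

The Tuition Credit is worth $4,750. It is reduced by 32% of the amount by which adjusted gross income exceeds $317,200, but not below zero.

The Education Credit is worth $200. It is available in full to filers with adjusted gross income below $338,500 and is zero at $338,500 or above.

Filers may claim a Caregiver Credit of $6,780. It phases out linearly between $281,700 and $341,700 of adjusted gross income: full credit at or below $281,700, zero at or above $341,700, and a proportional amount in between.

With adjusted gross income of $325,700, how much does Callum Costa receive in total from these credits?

$4,038

Tuition Credit: 32% of the $8,500 excess over $317,200 is $2,720; credit = $4,750 − $2,720 = $2,030.
Education Credit: $325,700 is below the $338,500 cutoff, so the full $200 applies.
Caregiver Credit: $325,700 is $44,000 into a $60,000 phase-out range, leaving 16,000/60,000 of the credit: $6,780 × 16,000/60,000 = $1,808.
Total: $2,030 + $200 + $1,808 = $4,038.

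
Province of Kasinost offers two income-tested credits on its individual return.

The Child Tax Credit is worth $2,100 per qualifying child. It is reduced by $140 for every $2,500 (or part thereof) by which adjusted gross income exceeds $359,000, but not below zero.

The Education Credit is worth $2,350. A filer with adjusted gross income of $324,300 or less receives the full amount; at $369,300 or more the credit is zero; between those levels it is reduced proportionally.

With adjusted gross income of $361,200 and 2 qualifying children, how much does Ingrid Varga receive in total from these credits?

Child Tax Credit: base = 2 × $2,100 = $4,200. income exceeds $359,000 by $2,200, which is 1 full-or-partial $2,500 increment; reduction = 1 × $140 = $140, leaving $4,060.
Education Credit: $361,200 is $36,900 into a $45,000 phase-out range, leaving 8,100/45,000 of the credit: $2,350 × 8,100/45,000 = $423.
Total: $4,060 + $423 = $4,483.

$4,483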